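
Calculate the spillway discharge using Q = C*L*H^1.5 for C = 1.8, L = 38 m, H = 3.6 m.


Q = 1.8 * 38 * 3.6^1.5 = 467.2076 m^3/s


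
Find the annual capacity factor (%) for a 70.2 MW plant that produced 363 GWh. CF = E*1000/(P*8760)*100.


CF = 363 * 1000 / (70.2 * 8760) * 100 = 59.0290 %


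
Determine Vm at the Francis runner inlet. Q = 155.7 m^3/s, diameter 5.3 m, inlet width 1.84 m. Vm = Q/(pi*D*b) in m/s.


Vm = 155.7 / (pi * 5.3 * 1.84) = 5.0821 m/s


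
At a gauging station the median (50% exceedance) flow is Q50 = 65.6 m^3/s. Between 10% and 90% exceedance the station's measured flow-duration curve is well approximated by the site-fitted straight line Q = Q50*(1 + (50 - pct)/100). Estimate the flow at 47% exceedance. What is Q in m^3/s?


Q = 65.6 * (1 + (50 - 47)/100) = 67.5680 m^3/s


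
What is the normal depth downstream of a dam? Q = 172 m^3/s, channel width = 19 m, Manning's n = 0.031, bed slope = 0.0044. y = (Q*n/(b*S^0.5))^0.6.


y = (172 * 0.031 / (19 * 0.0044^0.5))^0.6 = 2.3760 m


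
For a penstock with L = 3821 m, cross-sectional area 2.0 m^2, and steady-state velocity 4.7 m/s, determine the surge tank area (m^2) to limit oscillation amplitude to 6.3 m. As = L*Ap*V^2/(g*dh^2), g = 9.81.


As = 3821 * 2.0 * 4.7^2 / (9.81 * 6.3^2) = 433.5634 m^2


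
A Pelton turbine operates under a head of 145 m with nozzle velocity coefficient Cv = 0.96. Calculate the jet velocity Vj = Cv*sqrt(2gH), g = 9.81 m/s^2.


Vj = 0.96 * sqrt(2*9.81*145) = 51.2041 m/s


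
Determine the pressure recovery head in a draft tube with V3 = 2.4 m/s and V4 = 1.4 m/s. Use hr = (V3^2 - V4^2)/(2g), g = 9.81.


hr = (2.4^2 - 1.4^2) / (2*9.81) = 0.1937 m


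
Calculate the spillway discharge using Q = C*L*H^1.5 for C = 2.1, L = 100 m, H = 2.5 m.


Q = 2.1 * 100 * 2.5^1.5 = 830.0979 m^3/s


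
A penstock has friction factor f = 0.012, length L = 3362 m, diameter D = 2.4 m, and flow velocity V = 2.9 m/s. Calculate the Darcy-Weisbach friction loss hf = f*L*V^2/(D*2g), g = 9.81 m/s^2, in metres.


hf = 0.012 * 3362 * 2.9^2 / (2.4 * 2 * 9.81) = 7.2055 m


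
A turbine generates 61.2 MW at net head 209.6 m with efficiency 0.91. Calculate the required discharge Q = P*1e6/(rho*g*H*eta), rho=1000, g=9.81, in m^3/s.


Q = 61.2 * 1e6 / (1000 * 9.81 * 209.6 * 0.91) = 32.7077 m^3/s


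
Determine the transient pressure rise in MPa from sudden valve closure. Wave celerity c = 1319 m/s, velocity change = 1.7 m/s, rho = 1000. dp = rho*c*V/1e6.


dp = 1000 * 1319 * 1.7 / 1e6 = 2.2423 MPa


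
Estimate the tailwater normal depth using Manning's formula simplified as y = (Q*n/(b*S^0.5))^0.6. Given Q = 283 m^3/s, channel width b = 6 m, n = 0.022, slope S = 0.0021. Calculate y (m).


y = (283 * 0.022 / (6 * 0.0021^0.5))^0.6 = 6.5008 m


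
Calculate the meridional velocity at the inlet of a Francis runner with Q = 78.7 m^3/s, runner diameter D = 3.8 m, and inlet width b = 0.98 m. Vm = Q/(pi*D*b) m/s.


Vm = 78.7 / (pi * 3.8 * 0.98) = 6.7269 m/s


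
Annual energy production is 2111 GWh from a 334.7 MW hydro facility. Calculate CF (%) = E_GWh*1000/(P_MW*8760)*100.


CF = 2111 * 1000 / (334.7 * 8760) * 100 = 71.9993 %


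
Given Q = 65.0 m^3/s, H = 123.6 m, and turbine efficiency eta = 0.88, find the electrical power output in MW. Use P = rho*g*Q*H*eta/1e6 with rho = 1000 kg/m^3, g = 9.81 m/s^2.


P = 1000 * 9.81 * 65.0 * 123.6 * 0.88 / 1e6 = 69.3559 MW


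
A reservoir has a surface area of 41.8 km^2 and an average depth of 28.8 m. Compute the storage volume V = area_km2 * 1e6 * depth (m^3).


V = 41.8 * 1e6 * 28.8 = 1.2038e+09 m^3


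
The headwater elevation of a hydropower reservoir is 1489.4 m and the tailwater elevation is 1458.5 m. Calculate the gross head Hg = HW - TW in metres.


Hg = 1489.4 - 1458.5 = 30.9000 m


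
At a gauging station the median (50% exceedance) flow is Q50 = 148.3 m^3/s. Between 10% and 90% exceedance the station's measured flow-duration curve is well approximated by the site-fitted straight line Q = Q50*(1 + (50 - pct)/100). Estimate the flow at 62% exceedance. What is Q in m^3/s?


Q = 148.3 * (1 + (50 - 62)/100) = 130.5040 m^3/s


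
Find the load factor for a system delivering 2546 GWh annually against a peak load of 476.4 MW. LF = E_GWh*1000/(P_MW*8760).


LF = 2546 * 1000 / (476.4 * 8760) = 0.6101


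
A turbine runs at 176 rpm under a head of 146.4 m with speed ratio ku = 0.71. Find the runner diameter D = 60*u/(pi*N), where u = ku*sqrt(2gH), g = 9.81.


u = 0.71 * sqrt(2*9.81*146.4) = 38.0521 m/s
D = 60 * 38.0521 / (pi * 176) = 4.1292 m


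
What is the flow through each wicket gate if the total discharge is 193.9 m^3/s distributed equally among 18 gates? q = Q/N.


q = 193.9 / 18 = 10.7722 m^3/s


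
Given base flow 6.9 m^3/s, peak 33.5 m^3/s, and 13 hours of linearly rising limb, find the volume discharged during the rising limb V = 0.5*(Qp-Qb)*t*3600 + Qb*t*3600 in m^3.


V = 0.5*(33.5 - 6.9)*13*3600 + 6.9*13*3600 = 945360.0000 m^3


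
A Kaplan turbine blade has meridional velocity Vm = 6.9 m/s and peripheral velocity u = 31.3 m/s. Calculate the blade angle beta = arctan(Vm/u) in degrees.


beta = arctan(6.9 / 31.3) = 12.4319 degrees


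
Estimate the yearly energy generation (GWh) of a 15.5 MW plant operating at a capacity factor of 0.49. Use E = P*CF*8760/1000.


E = 15.5 * 0.49 * 8760 / 1000 = 66.5322 GWh


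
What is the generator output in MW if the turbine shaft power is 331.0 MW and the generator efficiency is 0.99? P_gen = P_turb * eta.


P_gen = 331.0 * 0.99 = 327.6900 MW


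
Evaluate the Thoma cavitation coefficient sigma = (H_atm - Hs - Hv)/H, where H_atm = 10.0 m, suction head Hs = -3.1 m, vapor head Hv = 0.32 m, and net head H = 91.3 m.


sigma = (10.0 - (-3.1) - 0.32) / 91.3 = 0.1400


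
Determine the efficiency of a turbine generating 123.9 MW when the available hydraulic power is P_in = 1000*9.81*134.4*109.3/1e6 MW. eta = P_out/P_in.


P_in = 1000 * 9.81 * 134.4 * 109.3 / 1e6 = 144.1081 MW
eta = 123.9 / 144.1081 = 0.8598


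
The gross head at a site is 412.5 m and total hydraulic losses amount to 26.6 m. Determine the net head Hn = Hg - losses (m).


Hn = 412.5 - 26.6 = 385.9000 m


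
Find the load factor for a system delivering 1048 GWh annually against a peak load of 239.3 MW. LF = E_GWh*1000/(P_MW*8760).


LF = 1048 * 1000 / (239.3 * 8760) = 0.4999


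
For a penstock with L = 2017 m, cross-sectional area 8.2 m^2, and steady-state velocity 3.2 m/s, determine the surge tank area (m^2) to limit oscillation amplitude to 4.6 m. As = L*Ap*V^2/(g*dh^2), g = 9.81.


As = 2017 * 8.2 * 3.2^2 / (9.81 * 4.6^2) = 815.8964 m^2


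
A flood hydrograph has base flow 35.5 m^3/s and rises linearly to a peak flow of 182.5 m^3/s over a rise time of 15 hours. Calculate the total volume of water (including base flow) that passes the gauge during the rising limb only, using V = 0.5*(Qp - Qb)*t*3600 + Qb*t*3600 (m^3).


V = 0.5*(182.5 - 35.5)*15*3600 + 35.5*15*3600 = 5.8860e+06 m^3


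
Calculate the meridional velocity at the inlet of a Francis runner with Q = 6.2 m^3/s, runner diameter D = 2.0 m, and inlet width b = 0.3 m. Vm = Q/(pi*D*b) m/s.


Vm = 6.2 / (pi * 2.0 * 0.3) = 3.2892 m/s


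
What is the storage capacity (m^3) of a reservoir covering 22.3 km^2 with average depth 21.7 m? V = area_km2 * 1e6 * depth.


V = 22.3 * 1e6 * 21.7 = 4.8391e+08 m^3


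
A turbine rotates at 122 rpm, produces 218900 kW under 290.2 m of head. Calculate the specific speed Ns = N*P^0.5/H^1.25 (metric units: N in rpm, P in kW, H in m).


Ns = 122 * 218900^0.5 / 290.2^1.25 = 47.6553


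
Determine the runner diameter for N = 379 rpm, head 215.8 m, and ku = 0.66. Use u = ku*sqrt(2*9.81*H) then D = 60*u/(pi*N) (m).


u = 0.66 * sqrt(2*9.81*215.8) = 42.9456 m/s
D = 60 * 42.9456 / (pi * 379) = 2.1641 m


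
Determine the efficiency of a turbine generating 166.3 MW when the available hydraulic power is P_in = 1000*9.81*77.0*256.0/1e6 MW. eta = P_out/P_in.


P_in = 1000 * 9.81 * 77.0 * 256.0 / 1e6 = 193.3747 MW
eta = 166.3 / 193.3747 = 0.8600


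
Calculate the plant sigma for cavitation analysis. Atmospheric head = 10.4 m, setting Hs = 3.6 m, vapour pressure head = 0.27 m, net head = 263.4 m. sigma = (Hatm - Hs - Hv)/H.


sigma = (10.4 - 3.6 - 0.27) / 263.4 = 0.0248


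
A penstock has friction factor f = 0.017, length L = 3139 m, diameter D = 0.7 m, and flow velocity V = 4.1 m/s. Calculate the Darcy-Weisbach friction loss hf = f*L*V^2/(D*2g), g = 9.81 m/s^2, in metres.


hf = 0.017 * 3139 * 4.1^2 / (0.7 * 2 * 9.81) = 65.3147 m


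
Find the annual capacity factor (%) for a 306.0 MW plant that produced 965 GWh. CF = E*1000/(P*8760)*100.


CF = 965 * 1000 / (306.0 * 8760) * 100 = 35.9999 %


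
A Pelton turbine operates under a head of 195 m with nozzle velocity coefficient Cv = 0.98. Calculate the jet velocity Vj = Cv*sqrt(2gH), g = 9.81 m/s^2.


Vj = 0.98 * sqrt(2*9.81*195) = 60.6168 m/s


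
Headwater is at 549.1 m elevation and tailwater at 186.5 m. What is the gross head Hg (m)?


Hg = 549.1 - 186.5 = 362.6000 m


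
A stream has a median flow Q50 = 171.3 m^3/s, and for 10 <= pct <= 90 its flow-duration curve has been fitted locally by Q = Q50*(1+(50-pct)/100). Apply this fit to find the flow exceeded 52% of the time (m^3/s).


Q = 171.3 * (1 + (50 - 52)/100) = 167.8740 m^3/s


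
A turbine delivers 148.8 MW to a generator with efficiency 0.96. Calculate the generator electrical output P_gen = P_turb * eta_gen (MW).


P_gen = 148.8 * 0.96 = 142.8480 MW


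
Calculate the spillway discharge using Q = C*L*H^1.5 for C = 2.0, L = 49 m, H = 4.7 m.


Q = 2.0 * 49 * 4.7^1.5 = 998.5570 m^3/s


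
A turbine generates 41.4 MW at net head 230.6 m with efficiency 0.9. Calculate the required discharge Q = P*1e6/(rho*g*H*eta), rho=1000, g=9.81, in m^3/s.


Q = 41.4 * 1e6 / (1000 * 9.81 * 230.6 * 0.9) = 20.3343 m^3/s


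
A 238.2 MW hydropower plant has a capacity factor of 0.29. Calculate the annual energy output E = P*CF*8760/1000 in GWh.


E = 238.2 * 0.29 * 8760 / 1000 = 605.1233 GWh


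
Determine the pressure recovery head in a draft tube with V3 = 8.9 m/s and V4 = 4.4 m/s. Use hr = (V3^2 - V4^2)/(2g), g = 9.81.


hr = (8.9^2 - 4.4^2) / (2*9.81) = 3.0505 m


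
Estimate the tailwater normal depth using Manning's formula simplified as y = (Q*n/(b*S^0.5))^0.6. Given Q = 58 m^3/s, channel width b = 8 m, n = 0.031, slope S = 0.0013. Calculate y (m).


y = (58 * 0.031 / (8 * 0.0013^0.5))^0.6 = 2.9980 m


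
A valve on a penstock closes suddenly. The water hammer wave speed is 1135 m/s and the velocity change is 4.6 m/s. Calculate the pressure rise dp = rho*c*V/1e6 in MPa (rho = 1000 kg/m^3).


dp = 1000 * 1135 * 4.6 / 1e6 = 5.2210 MPa


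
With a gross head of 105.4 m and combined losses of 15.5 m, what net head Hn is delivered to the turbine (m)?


Hn = 105.4 - 15.5 = 89.9000 m


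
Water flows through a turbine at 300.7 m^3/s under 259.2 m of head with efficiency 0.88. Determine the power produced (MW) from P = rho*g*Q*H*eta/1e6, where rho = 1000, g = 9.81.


P = 1000 * 9.81 * 300.7 * 259.2 * 0.88 / 1e6 = 672.8529 MW


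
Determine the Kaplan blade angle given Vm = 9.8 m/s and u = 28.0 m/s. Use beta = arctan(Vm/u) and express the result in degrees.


beta = arctan(9.8 / 28.0) = 19.2900 degrees


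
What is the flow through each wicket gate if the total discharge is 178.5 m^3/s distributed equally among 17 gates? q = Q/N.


q = 178.5 / 17 = 10.5000 m^3/s


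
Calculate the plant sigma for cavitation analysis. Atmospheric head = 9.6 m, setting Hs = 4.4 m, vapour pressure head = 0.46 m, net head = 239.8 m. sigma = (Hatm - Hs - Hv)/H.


sigma = (9.6 - 4.4 - 0.46) / 239.8 = 0.0198


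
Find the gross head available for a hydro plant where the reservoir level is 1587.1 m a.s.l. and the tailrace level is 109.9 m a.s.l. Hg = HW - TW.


Hg = 1587.1 - 109.9 = 1477.2000 m


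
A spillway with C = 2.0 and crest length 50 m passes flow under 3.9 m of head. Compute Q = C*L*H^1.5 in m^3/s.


Q = 2.0 * 50 * 3.9^1.5 = 770.1883 m^3/s


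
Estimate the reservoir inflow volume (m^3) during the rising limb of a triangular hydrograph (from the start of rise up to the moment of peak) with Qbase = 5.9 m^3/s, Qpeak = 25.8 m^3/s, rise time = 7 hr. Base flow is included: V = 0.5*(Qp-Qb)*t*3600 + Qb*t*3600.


V = 0.5*(25.8 - 5.9)*7*3600 + 5.9*7*3600 = 399420.0000 m^3


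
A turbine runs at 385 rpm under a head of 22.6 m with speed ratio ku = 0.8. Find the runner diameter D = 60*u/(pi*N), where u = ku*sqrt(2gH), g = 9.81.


u = 0.8 * sqrt(2*9.81*22.6) = 16.8459 m/s
D = 60 * 16.8459 / (pi * 385) = 0.8357 m


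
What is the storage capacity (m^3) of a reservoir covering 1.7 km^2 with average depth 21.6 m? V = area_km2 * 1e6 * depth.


V = 1.7 * 1e6 * 21.6 = 3.6720e+07 m^3


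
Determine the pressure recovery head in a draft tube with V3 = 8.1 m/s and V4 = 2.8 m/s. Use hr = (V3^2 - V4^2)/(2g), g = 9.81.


hr = (8.1^2 - 2.8^2) / (2*9.81) = 2.9444 m


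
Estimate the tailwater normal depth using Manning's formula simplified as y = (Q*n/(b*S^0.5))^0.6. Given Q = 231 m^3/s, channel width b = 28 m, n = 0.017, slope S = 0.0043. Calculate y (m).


y = (231 * 0.017 / (28 * 0.0043^0.5))^0.6 = 1.5780 m


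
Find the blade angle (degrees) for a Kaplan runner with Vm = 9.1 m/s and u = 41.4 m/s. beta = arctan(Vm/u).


beta = arctan(9.1 / 41.4) = 12.3969 degrees


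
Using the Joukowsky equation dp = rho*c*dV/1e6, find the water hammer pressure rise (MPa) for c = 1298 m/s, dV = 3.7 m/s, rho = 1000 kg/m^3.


dp = 1000 * 1298 * 3.7 / 1e6 = 4.8026 MPa


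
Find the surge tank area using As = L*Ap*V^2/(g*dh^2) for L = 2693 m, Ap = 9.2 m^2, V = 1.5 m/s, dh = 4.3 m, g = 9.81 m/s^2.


As = 2693 * 9.2 * 1.5^2 / (9.81 * 4.3^2) = 307.3270 m^2


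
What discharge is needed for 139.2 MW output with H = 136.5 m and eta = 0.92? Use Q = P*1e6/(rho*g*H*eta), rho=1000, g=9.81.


Q = 139.2 * 1e6 / (1000 * 9.81 * 136.5 * 0.92) = 112.9925 m^3/s


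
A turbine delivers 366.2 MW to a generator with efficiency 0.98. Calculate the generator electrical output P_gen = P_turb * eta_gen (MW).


P_gen = 366.2 * 0.98 = 358.8760 MW


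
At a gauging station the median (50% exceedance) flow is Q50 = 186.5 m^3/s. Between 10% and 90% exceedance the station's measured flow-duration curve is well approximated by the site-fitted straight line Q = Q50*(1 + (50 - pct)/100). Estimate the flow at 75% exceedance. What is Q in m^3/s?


Q = 186.5 * (1 + (50 - 75)/100) = 139.8750 m^3/s


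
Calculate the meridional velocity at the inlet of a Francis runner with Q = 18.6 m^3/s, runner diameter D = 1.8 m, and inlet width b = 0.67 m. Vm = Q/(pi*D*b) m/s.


Vm = 18.6 / (pi * 1.8 * 0.67) = 4.9093 m/s


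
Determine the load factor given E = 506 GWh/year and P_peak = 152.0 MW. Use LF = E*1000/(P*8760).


LF = 506 * 1000 / (152.0 * 8760) = 0.3800


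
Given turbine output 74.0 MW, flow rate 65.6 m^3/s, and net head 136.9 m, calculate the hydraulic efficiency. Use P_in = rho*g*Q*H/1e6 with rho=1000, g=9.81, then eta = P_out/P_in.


P_in = 1000 * 9.81 * 65.6 * 136.9 / 1e6 = 88.1001 MW
eta = 74.0 / 88.1001 = 0.8400


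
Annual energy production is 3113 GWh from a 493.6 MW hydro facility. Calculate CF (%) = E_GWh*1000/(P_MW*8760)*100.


CF = 3113 * 1000 / (493.6 * 8760) * 100 = 71.9946 %


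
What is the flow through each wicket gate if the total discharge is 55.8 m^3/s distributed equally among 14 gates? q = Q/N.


q = 55.8 / 14 = 3.9857 m^3/s


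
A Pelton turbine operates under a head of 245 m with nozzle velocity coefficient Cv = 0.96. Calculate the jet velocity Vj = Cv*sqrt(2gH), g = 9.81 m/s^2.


Vj = 0.96 * sqrt(2*9.81*245) = 66.5585 m/s


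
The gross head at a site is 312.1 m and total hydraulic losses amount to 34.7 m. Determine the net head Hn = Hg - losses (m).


Hn = 312.1 - 34.7 = 277.4000 m


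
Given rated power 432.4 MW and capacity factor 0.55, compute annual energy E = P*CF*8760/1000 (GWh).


E = 432.4 * 0.55 * 8760 / 1000 = 2083.3032 GWh


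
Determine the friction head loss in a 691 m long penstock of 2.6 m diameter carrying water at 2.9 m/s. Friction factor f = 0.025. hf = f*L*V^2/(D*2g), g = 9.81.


hf = 0.025 * 691 * 2.9^2 / (2.6 * 2 * 9.81) = 2.8480 m


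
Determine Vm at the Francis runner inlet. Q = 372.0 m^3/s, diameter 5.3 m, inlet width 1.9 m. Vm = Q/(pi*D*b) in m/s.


Vm = 372.0 / (pi * 5.3 * 1.9) = 11.7588 m/s


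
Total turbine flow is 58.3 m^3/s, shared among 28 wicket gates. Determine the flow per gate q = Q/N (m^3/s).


q = 58.3 / 28 = 2.0821 m^3/s


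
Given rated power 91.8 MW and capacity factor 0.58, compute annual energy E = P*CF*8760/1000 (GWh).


E = 91.8 * 0.58 * 8760 / 1000 = 466.4174 GWh


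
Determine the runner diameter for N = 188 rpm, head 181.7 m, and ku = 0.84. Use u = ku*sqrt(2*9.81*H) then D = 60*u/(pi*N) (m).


u = 0.84 * sqrt(2*9.81*181.7) = 50.1541 m/s
D = 60 * 50.1541 / (pi * 188) = 5.0951 m


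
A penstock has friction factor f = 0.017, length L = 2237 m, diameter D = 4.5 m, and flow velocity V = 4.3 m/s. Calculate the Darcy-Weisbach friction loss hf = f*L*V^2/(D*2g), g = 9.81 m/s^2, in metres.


hf = 0.017 * 2237 * 4.3^2 / (4.5 * 2 * 9.81) = 7.9642 m


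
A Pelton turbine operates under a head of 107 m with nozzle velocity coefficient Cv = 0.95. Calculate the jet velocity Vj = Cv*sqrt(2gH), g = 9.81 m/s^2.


Vj = 0.95 * sqrt(2*9.81*107) = 43.5276 m/s


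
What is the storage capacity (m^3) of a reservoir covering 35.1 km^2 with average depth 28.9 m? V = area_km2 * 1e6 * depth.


V = 35.1 * 1e6 * 28.9 = 1.0144e+09 m^3


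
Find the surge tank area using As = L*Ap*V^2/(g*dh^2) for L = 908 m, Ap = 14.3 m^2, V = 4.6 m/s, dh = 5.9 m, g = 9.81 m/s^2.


As = 908 * 14.3 * 4.6^2 / (9.81 * 5.9^2) = 804.5713 m^2


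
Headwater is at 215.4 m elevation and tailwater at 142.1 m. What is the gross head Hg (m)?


Hg = 215.4 - 142.1 = 73.3000 m


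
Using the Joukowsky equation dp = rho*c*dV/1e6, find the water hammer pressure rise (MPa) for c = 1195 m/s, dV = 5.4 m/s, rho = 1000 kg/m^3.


dp = 1000 * 1195 * 5.4 / 1e6 = 6.4530 MPa


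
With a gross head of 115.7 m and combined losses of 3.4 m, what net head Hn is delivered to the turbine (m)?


Hn = 115.7 - 3.4 = 112.3000 m


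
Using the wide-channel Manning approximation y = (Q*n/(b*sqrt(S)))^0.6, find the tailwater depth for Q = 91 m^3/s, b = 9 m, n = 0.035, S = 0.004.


y = (91 * 0.035 / (9 * 0.004^0.5))^0.6 = 2.8100 m


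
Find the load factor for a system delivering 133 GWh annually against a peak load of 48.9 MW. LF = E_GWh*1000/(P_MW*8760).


LF = 133 * 1000 / (48.9 * 8760) = 0.3105


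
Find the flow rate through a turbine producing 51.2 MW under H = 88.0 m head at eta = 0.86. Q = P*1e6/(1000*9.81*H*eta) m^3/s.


Q = 51.2 * 1e6 / (1000 * 9.81 * 88.0 * 0.86) = 68.9636 m^3/s


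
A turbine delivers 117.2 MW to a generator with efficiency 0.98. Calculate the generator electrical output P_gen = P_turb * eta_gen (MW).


P_gen = 117.2 * 0.98 = 114.8560 MW


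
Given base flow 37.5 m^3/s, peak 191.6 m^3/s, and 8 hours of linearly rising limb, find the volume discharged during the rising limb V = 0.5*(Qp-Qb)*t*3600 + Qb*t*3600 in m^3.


V = 0.5*(191.6 - 37.5)*8*3600 + 37.5*8*3600 = 3.2990e+06 m^3


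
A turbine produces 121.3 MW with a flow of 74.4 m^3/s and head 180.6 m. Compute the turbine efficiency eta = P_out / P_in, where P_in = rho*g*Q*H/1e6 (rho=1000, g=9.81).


P_in = 1000 * 9.81 * 74.4 * 180.6 / 1e6 = 131.8134 MW
eta = 121.3 / 131.8134 = 0.9202


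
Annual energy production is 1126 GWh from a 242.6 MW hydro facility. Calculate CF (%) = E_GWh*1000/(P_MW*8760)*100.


CF = 1126 * 1000 / (242.6 * 8760) * 100 = 52.9838 %


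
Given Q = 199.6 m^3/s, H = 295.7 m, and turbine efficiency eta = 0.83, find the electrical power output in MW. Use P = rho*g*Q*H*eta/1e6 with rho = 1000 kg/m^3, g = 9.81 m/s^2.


P = 1000 * 9.81 * 199.6 * 295.7 * 0.83 / 1e6 = 480.5726 MW


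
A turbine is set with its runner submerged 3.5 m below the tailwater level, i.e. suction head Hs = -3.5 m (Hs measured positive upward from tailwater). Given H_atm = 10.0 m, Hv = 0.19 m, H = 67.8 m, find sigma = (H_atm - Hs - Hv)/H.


sigma = (10.0 - (-3.5) - 0.19) / 67.8 = 0.1963


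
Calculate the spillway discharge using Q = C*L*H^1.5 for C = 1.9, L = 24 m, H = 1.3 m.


Q = 1.9 * 24 * 1.3^1.5 = 67.5896 m^3/s


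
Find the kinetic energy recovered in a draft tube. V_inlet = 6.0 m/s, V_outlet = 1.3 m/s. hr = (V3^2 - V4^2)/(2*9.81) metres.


hr = (6.0^2 - 1.3^2) / (2*9.81) = 1.7487 m


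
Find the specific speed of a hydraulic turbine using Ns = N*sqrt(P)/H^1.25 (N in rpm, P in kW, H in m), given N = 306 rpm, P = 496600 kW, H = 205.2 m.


Ns = 306 * 496600^0.5 / 205.2^1.25 = 277.6535


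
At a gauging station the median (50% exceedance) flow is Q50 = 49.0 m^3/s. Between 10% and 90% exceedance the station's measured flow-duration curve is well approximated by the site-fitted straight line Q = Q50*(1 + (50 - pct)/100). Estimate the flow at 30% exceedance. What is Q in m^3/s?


Q = 49.0 * (1 + (50 - 30)/100) = 58.8000 m^3/s


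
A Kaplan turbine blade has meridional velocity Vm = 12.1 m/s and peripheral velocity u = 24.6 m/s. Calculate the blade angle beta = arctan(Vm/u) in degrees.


beta = arctan(12.1 / 24.6) = 26.1912 degrees


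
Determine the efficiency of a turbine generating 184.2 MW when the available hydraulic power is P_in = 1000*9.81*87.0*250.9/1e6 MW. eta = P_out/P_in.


P_in = 1000 * 9.81 * 87.0 * 250.9 / 1e6 = 214.1356 MW
eta = 184.2 / 214.1356 = 0.8602


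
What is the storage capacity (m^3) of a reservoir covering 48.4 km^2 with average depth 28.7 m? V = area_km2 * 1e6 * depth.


V = 48.4 * 1e6 * 28.7 = 1.3891e+09 m^3


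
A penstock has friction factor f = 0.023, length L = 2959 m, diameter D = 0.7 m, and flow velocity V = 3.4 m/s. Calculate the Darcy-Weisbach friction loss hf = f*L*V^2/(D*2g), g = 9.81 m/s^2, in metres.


hf = 0.023 * 2959 * 3.4^2 / (0.7 * 2 * 9.81) = 57.2840 m


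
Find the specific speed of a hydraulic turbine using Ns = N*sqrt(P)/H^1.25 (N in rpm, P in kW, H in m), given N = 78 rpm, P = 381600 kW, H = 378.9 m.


Ns = 78 * 381600^0.5 / 378.9^1.25 = 28.8233


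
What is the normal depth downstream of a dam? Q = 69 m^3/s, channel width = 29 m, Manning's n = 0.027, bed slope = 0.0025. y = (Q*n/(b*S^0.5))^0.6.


y = (69 * 0.027 / (29 * 0.0025^0.5))^0.6 = 1.1623 m


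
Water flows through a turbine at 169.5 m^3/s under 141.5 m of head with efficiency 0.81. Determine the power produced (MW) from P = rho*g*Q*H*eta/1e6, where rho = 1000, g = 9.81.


P = 1000 * 9.81 * 169.5 * 141.5 * 0.81 / 1e6 = 190.5812 MW


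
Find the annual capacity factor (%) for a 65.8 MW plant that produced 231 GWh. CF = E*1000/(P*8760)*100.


CF = 231 * 1000 / (65.8 * 8760) * 100 = 40.0758 %


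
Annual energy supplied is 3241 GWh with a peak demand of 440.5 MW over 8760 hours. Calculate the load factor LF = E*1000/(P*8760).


LF = 3241 * 1000 / (440.5 * 8760) = 0.8399


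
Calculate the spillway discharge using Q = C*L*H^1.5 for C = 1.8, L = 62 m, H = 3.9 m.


Q = 1.8 * 62 * 3.9^1.5 = 859.5301 m^3/s


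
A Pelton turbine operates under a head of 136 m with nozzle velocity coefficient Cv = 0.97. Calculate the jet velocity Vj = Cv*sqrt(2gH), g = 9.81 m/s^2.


Vj = 0.97 * sqrt(2*9.81*136) = 50.1061 m/s


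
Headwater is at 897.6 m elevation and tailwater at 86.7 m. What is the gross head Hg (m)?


Hg = 897.6 - 86.7 = 810.9000 m


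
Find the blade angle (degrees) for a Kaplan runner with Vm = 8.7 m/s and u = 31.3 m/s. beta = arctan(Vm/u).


beta = arctan(8.7 / 31.3) = 15.5336 degrees


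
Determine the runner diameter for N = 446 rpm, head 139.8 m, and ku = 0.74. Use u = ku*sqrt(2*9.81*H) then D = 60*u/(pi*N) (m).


u = 0.74 * sqrt(2*9.81*139.8) = 38.7556 m/s
D = 60 * 38.7556 / (pi * 446) = 1.6596 m


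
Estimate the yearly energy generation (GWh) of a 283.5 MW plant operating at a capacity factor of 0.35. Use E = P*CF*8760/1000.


E = 283.5 * 0.35 * 8760 / 1000 = 869.2110 GWh


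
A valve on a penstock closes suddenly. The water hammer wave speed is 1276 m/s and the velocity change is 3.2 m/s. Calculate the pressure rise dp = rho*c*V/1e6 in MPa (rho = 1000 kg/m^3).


dp = 1000 * 1276 * 3.2 / 1e6 = 4.0832 MPa


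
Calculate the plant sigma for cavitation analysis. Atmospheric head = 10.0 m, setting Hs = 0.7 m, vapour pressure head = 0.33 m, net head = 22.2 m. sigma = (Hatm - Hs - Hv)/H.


sigma = (10.0 - 0.7 - 0.33) / 22.2 = 0.4041


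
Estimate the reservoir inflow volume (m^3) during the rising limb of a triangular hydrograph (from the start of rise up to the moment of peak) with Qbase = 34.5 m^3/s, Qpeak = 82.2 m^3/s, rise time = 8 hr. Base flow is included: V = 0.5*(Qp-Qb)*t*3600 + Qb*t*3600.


V = 0.5*(82.2 - 34.5)*8*3600 + 34.5*8*3600 = 1.6805e+06 m^3


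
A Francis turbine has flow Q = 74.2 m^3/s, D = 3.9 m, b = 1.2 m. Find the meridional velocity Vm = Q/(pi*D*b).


Vm = 74.2 / (pi * 3.9 * 1.2) = 5.0467 m/s


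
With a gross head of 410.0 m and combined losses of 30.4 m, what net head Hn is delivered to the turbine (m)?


Hn = 410.0 - 30.4 = 379.6000 m


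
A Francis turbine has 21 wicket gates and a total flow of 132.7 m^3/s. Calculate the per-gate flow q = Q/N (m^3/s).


q = 132.7 / 21 = 6.3190 m^3/s


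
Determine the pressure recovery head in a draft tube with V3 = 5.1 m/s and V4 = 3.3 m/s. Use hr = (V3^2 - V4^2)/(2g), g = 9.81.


hr = (5.1^2 - 3.3^2) / (2*9.81) = 0.7706 m


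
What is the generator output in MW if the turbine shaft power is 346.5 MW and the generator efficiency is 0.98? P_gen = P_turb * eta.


P_gen = 346.5 * 0.98 = 339.5700 MW


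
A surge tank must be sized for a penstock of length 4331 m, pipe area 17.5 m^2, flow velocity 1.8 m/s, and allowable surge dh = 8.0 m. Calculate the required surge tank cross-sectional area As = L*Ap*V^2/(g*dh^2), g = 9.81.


As = 4331 * 17.5 * 1.8^2 / (9.81 * 8.0^2) = 391.1310 m^2


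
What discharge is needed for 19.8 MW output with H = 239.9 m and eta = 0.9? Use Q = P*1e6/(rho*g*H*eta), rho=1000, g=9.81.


Q = 19.8 * 1e6 / (1000 * 9.81 * 239.9 * 0.9) = 9.3481 m^3/s


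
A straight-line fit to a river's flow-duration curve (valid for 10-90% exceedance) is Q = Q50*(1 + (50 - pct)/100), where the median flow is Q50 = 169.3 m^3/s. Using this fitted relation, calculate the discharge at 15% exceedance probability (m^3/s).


Q = 169.3 * (1 + (50 - 15)/100) = 228.5550 m^3/s


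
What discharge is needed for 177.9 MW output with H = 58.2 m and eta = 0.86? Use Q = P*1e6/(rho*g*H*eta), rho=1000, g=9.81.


Q = 177.9 * 1e6 / (1000 * 9.81 * 58.2 * 0.86) = 362.3143 m^3/s


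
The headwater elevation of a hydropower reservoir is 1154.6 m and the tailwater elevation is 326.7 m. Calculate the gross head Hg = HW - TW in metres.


Hg = 1154.6 - 326.7 = 827.9000 m


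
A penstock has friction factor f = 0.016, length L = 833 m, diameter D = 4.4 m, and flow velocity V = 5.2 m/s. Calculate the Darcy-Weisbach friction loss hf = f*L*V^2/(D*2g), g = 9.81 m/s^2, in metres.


hf = 0.016 * 833 * 5.2^2 / (4.4 * 2 * 9.81) = 4.1746 m


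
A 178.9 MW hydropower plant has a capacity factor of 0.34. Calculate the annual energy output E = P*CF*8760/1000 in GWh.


E = 178.9 * 0.34 * 8760 / 1000 = 532.8358 GWh


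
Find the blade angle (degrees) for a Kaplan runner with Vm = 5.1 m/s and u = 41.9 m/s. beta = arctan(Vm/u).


beta = arctan(5.1 / 41.9) = 6.9398 degrees


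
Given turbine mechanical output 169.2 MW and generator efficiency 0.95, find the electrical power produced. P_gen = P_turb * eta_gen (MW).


P_gen = 169.2 * 0.95 = 160.7400 MW


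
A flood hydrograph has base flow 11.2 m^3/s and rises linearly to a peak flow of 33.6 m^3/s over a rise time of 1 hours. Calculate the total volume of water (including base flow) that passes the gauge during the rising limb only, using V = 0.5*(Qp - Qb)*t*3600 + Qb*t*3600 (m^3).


V = 0.5*(33.6 - 11.2)*1*3600 + 11.2*1*3600 = 80640.0000 m^3


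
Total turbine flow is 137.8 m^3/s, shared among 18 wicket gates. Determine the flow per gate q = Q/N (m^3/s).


q = 137.8 / 18 = 7.6556 m^3/s


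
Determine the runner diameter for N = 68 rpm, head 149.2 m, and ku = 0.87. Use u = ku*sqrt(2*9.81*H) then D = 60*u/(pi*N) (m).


u = 0.87 * sqrt(2*9.81*149.2) = 47.0710 m/s
D = 60 * 47.0710 / (pi * 68) = 13.2204 m


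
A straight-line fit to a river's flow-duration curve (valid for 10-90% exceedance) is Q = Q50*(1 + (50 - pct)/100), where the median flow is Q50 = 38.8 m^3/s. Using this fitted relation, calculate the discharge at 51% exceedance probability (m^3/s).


Q = 38.8 * (1 + (50 - 51)/100) = 38.4120 m^3/s


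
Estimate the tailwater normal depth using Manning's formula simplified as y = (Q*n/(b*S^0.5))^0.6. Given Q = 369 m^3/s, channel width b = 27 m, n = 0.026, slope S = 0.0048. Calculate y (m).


y = (369 * 0.026 / (27 * 0.0048^0.5))^0.6 = 2.6669 m


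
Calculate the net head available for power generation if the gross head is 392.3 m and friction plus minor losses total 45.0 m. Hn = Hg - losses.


Hn = 392.3 - 45.0 = 347.3000 m


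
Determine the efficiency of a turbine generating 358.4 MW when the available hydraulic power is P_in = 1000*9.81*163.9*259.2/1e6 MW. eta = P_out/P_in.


P_in = 1000 * 9.81 * 163.9 * 259.2 / 1e6 = 416.7571 MW
eta = 358.4 / 416.7571 = 0.8600


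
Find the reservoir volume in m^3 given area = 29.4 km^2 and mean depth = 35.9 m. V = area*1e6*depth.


V = 29.4 * 1e6 * 35.9 = 1.0555e+09 m^3


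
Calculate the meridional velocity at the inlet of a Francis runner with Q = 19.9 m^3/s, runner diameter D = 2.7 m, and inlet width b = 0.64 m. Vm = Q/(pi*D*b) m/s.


Vm = 19.9 / (pi * 2.7 * 0.64) = 3.6657 m/s


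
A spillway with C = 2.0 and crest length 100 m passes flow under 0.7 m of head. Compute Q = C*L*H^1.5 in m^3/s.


Q = 2.0 * 100 * 0.7^1.5 = 117.1324 m^3/s


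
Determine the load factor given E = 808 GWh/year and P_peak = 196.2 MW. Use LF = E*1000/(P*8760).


LF = 808 * 1000 / (196.2 * 8760) = 0.4701


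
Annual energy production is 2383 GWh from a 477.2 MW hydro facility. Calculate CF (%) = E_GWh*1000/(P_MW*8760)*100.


CF = 2383 * 1000 / (477.2 * 8760) * 100 = 57.0059 %


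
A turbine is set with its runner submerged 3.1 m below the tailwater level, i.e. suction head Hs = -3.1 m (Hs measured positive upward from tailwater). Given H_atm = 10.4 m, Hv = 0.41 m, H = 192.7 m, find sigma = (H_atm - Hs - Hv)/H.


sigma = (10.4 - (-3.1) - 0.41) / 192.7 = 0.0679


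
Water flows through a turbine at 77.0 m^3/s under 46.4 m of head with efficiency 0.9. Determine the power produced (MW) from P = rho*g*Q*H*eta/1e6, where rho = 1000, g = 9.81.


P = 1000 * 9.81 * 77.0 * 46.4 * 0.9 / 1e6 = 31.5443 MW


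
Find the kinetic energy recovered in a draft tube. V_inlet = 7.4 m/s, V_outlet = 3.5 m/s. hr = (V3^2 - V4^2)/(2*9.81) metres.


hr = (7.4^2 - 3.5^2) / (2*9.81) = 2.1667 m


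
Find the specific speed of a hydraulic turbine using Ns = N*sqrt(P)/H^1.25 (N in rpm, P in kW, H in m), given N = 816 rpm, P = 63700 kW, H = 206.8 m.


Ns = 816 * 63700^0.5 / 206.8^1.25 = 262.6163


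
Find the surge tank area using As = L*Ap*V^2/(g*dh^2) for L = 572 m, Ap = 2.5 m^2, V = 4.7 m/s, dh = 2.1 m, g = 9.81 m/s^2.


As = 572 * 2.5 * 4.7^2 / (9.81 * 2.1^2) = 730.1703 m^2


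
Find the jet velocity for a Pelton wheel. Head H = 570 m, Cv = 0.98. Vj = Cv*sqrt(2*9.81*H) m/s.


Vj = 0.98 * sqrt(2*9.81*570) = 103.6366 m/s


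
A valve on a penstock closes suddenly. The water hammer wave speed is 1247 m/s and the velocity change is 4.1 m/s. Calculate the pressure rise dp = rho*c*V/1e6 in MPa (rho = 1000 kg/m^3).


dp = 1000 * 1247 * 4.1 / 1e6 = 5.1127 MPa


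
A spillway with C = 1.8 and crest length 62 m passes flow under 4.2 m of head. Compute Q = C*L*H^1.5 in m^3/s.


Q = 1.8 * 62 * 4.2^1.5 = 960.5902 m^3/s


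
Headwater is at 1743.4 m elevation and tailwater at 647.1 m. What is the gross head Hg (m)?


Hg = 1743.4 - 647.1 = 1096.3000 m


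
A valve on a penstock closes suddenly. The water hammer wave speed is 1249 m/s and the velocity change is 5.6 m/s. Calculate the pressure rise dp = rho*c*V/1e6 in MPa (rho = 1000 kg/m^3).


dp = 1000 * 1249 * 5.6 / 1e6 = 6.9944 MPa


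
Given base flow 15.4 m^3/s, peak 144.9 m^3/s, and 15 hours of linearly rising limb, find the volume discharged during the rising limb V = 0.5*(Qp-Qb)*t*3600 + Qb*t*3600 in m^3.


V = 0.5*(144.9 - 15.4)*15*3600 + 15.4*15*3600 = 4.3281e+06 m^3


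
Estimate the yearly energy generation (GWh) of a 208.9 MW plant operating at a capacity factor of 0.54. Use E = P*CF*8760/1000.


E = 208.9 * 0.54 * 8760 / 1000 = 988.1806 GWh


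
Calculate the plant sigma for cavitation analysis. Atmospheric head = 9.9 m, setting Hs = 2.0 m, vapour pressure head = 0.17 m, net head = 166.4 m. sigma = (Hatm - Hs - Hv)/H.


sigma = (9.9 - 2.0 - 0.17) / 166.4 = 0.0465


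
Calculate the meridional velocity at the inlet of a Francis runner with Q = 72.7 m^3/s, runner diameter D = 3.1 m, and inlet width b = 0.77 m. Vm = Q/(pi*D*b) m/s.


Vm = 72.7 / (pi * 3.1 * 0.77) = 9.6946 m/s


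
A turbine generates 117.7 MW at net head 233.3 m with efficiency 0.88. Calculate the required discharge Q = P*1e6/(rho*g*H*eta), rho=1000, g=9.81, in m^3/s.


Q = 117.7 * 1e6 / (1000 * 9.81 * 233.3 * 0.88) = 58.4400 m^3/s


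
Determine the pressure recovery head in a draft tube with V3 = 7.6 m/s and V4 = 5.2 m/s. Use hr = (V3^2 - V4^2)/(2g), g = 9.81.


hr = (7.6^2 - 5.2^2) / (2*9.81) = 1.5657 m


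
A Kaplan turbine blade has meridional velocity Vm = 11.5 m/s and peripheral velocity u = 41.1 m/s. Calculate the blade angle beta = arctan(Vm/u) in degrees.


beta = arctan(11.5 / 41.1) = 15.6319 degrees


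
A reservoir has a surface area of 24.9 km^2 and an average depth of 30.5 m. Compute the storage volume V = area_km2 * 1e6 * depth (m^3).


V = 24.9 * 1e6 * 30.5 = 7.5945e+08 m^3


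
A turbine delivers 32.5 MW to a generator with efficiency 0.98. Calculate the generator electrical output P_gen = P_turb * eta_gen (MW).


P_gen = 32.5 * 0.98 = 31.8500 MW


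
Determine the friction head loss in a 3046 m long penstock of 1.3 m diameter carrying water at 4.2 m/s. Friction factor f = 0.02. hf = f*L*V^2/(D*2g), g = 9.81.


hf = 0.02 * 3046 * 4.2^2 / (1.3 * 2 * 9.81) = 42.1324 m


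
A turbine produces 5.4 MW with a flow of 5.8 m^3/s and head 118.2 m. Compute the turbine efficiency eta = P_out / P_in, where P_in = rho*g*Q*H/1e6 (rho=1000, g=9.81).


P_in = 1000 * 9.81 * 5.8 * 118.2 / 1e6 = 6.7253 MW
eta = 5.4 / 6.7253 = 0.8029


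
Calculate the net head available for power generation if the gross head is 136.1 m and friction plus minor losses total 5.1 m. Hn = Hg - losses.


Hn = 136.1 - 5.1 = 131.0000 m


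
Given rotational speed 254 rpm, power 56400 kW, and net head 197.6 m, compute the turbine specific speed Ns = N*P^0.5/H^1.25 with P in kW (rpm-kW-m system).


Ns = 254 * 56400^0.5 / 197.6^1.25 = 81.4216


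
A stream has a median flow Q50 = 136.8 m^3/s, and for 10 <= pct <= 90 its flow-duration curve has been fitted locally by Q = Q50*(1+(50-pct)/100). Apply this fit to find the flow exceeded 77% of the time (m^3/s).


Q = 136.8 * (1 + (50 - 77)/100) = 99.8640 m^3/s


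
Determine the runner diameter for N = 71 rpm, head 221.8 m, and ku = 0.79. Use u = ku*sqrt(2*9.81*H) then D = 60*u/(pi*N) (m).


u = 0.79 * sqrt(2*9.81*221.8) = 52.1144 m/s
D = 60 * 52.1144 / (pi * 71) = 14.0185 m


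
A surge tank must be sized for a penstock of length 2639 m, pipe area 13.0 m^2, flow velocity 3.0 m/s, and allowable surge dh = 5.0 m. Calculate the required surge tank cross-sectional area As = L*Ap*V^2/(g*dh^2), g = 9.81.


As = 2639 * 13.0 * 3.0^2 / (9.81 * 5.0^2) = 1258.9725 m^2


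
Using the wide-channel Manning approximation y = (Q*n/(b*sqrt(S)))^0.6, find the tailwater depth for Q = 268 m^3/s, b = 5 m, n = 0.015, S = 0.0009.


y = (268 * 0.015 / (5 * 0.0009^0.5))^0.6 = 7.1925 m


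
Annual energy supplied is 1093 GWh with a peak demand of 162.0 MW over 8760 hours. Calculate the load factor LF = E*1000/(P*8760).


LF = 1093 * 1000 / (162.0 * 8760) = 0.7702


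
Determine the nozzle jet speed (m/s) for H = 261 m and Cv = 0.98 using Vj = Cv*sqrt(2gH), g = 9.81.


Vj = 0.98 * sqrt(2*9.81*261) = 70.1287 m/s


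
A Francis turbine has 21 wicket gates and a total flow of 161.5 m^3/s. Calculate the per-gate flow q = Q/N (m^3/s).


q = 161.5 / 21 = 7.6905 m^3/s


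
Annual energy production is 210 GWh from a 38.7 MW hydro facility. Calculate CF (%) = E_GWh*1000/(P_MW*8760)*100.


CF = 210 * 1000 / (38.7 * 8760) * 100 = 61.9447 %


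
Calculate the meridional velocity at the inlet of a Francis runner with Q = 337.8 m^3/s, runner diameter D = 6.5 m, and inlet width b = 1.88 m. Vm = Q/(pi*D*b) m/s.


Vm = 337.8 / (pi * 6.5 * 1.88) = 8.7991 m/s


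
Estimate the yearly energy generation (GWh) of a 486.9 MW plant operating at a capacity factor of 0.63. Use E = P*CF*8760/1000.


E = 486.9 * 0.63 * 8760 / 1000 = 2687.1037 GWh


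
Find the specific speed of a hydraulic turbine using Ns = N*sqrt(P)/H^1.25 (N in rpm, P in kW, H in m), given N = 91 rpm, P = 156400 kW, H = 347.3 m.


Ns = 91 * 156400^0.5 / 347.3^1.25 = 24.0037


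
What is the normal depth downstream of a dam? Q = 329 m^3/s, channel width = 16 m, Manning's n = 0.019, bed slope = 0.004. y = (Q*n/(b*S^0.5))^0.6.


y = (329 * 0.019 / (16 * 0.004^0.5))^0.6 = 2.9818 m


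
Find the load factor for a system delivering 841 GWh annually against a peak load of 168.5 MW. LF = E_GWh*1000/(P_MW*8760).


LF = 841 * 1000 / (168.5 * 8760) = 0.5698


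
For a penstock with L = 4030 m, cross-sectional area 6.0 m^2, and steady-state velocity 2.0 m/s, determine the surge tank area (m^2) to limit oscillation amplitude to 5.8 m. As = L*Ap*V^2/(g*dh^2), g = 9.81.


As = 4030 * 6.0 * 2.0^2 / (9.81 * 5.8^2) = 293.0834 m^2


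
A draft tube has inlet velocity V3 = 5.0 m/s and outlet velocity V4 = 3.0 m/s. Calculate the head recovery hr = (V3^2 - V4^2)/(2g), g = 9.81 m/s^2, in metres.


hr = (5.0^2 - 3.0^2) / (2*9.81) = 0.8155 m


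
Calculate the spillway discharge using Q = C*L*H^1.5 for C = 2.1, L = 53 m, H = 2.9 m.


Q = 2.1 * 53 * 2.9^1.5 = 549.6575 m^3/s


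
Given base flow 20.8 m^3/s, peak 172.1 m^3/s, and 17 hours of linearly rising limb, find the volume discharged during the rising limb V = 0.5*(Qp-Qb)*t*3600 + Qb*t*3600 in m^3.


V = 0.5*(172.1 - 20.8)*17*3600 + 20.8*17*3600 = 5.9027e+06 m^3


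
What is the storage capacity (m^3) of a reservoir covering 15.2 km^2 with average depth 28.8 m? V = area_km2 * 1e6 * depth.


V = 15.2 * 1e6 * 28.8 = 4.3776e+08 m^3


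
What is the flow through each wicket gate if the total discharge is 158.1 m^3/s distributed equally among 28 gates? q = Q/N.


q = 158.1 / 28 = 5.6464 m^3/s


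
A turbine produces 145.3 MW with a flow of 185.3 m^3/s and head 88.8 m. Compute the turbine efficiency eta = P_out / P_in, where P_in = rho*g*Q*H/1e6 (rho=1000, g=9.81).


P_in = 1000 * 9.81 * 185.3 * 88.8 / 1e6 = 161.4200 MW
eta = 145.3 / 161.4200 = 0.9001
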